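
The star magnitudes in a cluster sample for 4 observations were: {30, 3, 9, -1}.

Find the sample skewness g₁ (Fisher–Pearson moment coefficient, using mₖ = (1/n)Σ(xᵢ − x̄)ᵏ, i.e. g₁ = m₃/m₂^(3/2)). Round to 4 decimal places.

x̄ = (30 + 3 + 9 - 1) / 4 = 10.2500
deviations (xᵢ − x̄): 19.7500, -7.2500, -1.2500, -11.2500
Σ(xᵢ − x̄)² = 570.7500 ⇒ m₂ = 570.7500/4 = 142.68750
Σ(xᵢ − x̄)³ = 5896.8750 ⇒ m₃ = 5896.8750/4 = 1474.21875
m₂^(3/2) = 142.68750^(1.5) = 1704.42892
g₁ = m₃ / m₂^(3/2) = 1474.21875 / 1704.42892 ≈ 0.8649

0.8649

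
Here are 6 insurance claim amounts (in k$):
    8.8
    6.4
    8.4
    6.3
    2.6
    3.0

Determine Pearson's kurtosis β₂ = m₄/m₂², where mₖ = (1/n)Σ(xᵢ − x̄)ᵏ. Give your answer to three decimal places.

1.527

x̄ = 5.9167
Σ(xᵢ − x̄)² = 34.3683 ⇒ m₂ = 5.72806
Σ(xᵢ − x̄)⁴ = 300.5977 ⇒ m₄ = 50.09962
m₂² = 32.81062
β₂ = m₄/m₂² = 50.09962 / 32.81062 ≈ 1.527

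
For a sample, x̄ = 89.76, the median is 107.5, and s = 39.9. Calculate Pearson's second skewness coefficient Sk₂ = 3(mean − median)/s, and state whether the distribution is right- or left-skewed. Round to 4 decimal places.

Sk₂ = 3(89.76 − 107.5) / 39.9 = 3 × -17.7400 / 39.9
    = -53.2200 / 39.9 ≈ -1.3338
Sk₂ < 0 ⇒ mean < median ⇒ left-skewed (negative skew).

-1.3338, left-skewed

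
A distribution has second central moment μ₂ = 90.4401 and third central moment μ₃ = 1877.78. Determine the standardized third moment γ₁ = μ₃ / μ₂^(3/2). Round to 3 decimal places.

σ = √μ₂ = √90.4401 = 9.51000
σ³ = μ₂^(3/2) = 860.08535
γ₁ = μ₃/σ³ = 1877.78 / 860.08535 ≈ 2.183

2.183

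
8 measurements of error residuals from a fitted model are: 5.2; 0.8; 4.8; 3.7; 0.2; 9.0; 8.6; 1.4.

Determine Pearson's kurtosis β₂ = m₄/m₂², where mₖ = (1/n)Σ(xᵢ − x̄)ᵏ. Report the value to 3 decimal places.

x̄ = 4.2125
Σ(xᵢ − x̄)² = 79.4088 ⇒ m₂ = 9.92609
Σ(xᵢ − x̄)⁴ = 1354.4364 ⇒ m₄ = 169.30455
m₂² = 98.52734
β₂ = m₄/m₂² = 169.30455 / 98.52734 ≈ 1.718

1.718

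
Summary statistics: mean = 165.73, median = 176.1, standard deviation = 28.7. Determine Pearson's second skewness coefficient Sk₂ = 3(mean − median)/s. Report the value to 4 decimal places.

Sk₂ = 3(165.73 − 176.1) / 28.7 = 3 × -10.3700 / 28.7
    = -31.1100 / 28.7 ≈ -1.0840

-1.0840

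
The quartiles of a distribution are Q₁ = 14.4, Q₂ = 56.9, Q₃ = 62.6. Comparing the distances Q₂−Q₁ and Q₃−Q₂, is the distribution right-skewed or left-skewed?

Q₂ − Q₁ = 42.5;  Q₃ − Q₂ = 5.7
Q₂ − Q₁ > Q₃ − Q₂ ⇒ the lower half is more spread out ⇒ left-skewed.

left-skewed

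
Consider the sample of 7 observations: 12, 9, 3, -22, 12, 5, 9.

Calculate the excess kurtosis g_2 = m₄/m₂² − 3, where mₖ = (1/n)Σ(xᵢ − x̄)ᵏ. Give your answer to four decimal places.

x̄ = 4.0000
Σ(xᵢ − x̄)² = 856.0000 ⇒ m₂ = 122.28571
Σ(xᵢ − x̄)⁴ = 466420.0000 ⇒ m₄ = 66631.42857
m₂² = 14953.79592
g_2 = m₄/m₂² − 3 = 4.45582 − 3 ≈ 1.4558

1.4558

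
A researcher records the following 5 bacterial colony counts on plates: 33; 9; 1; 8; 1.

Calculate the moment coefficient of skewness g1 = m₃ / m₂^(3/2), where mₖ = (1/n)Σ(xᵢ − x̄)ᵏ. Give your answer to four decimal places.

1.2035

x̄ = (33 + 9 + 1 + 8 + 1) / 5 = 10.4000
deviations (xᵢ − x̄): 22.6000, -1.4000, -9.4000, -2.4000, -9.4000
Σ(xᵢ − x̄)² = 695.2000 ⇒ m₂ = 695.2000/5 = 139.04000
Σ(xᵢ − x̄)³ = 9865.4400 ⇒ m₃ = 9865.4400/5 = 1973.08800
m₂^(3/2) = 139.04000^(1.5) = 1639.49327
g1 = m₃ / m₂^(3/2) = 1973.08800 / 1639.49327 ≈ 1.2035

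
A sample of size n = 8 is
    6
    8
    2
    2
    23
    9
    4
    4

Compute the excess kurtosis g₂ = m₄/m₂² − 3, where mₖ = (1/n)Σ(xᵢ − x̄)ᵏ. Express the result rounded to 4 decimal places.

1.6635

x̄ = 7.2500
Σ(xᵢ − x̄)² = 329.5000 ⇒ m₂ = 41.18750
Σ(xᵢ − x̄)⁴ = 63289.6563 ⇒ m₄ = 7911.20703
m₂² = 1696.41016
g₂ = m₄/m₂² − 3 = 4.66350 − 3 ≈ 1.6635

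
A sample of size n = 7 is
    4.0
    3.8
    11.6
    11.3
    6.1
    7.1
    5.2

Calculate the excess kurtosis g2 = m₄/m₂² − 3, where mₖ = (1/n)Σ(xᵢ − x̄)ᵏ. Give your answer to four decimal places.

-1.2681

x̄ = 7.0143
Σ(xᵢ − x̄)² = 62.9486 ⇒ m₂ = 8.99265
Σ(xᵢ − x̄)⁴ = 980.3990 ⇒ m₄ = 140.05701
m₂² = 80.86781
g2 = m₄/m₂² − 3 = 1.73193 − 3 ≈ -1.2681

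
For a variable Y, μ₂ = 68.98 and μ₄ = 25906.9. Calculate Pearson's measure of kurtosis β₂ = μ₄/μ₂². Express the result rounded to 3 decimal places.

μ₂² = 68.98² = 4758.24040
μ₄/μ₂² = 25906.9 / 4758.24040 = 5.44464
β₂ ≈ 5.445

5.445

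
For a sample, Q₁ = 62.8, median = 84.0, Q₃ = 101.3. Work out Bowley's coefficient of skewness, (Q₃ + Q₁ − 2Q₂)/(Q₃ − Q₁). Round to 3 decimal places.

-0.101

numerator: Q₃ + Q₁ − 2Q₂ = 101.3 + 62.8 − 2×84.0 = -3.9000
denominator: Q₃ − Q₁ = 101.3 − 62.8 = 38.5000
Bowley skewness = -3.9000 / 38.5000 ≈ -0.101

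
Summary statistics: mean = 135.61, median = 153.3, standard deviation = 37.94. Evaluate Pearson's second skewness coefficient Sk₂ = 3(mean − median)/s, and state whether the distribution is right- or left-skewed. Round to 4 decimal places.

-1.3988, left-skewed

Sk₂ = 3(135.61 − 153.3) / 37.94 = 3 × -17.6900 / 37.94
    = -53.0700 / 37.94 ≈ -1.3988
Sk₂ < 0 ⇒ mean < median ⇒ left-skewed (negative skew).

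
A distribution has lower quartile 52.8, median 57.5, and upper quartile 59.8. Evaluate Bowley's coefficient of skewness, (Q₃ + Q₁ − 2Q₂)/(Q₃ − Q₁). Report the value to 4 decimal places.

-0.3429

numerator: Q₃ + Q₁ − 2Q₂ = 59.8 + 52.8 − 2×57.5 = -2.4000
denominator: Q₃ − Q₁ = 59.8 − 52.8 = 7.0000
Bowley skewness = -2.4000 / 7.0000 ≈ -0.3429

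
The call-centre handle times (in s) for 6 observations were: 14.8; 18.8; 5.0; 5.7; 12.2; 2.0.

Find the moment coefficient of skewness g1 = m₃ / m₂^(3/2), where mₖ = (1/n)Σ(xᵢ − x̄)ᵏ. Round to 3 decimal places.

x̄ = (14.8 + 18.8 + 5.0 + 5.7 + 12.2 + 2.0) / 6 = 9.7500
deviations (xᵢ − x̄): 5.0500, 9.0500, -4.7500, -4.0500, 2.4500, -7.7500
Σ(xᵢ − x̄)² = 212.4350 ⇒ m₂ = 212.4350/6 = 35.40583
Σ(xᵢ − x̄)³ = 245.6250 ⇒ m₃ = 245.6250/6 = 40.93750
m₂^(3/2) = 35.40583^(1.5) = 210.67463
g1 = m₃ / m₂^(3/2) = 40.93750 / 210.67463 ≈ 0.194

0.194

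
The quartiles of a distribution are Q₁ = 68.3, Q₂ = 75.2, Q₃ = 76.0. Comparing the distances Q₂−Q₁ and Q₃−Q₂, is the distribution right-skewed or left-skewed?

Q₂ − Q₁ = 6.9;  Q₃ − Q₂ = 0.8
Q₂ − Q₁ > Q₃ − Q₂ ⇒ the lower half is more spread out ⇒ left-skewed.

left-skewed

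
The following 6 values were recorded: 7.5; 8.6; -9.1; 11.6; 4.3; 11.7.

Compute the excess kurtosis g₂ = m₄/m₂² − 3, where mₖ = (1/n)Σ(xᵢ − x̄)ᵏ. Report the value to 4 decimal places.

x̄ = 5.7667
Σ(xᵢ − x̄)² = 303.4333 ⇒ m₂ = 50.57222
Σ(xᵢ − x̄)⁴ = 51324.1998 ⇒ m₄ = 8554.03331
m₂² = 2557.54966
g₂ = m₄/m₂² − 3 = 3.34462 − 3 ≈ 0.3446

0.3446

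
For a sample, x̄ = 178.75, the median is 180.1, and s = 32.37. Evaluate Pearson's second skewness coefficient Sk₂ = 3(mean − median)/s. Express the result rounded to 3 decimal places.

-0.125

Sk₂ = 3(178.75 − 180.1) / 32.37 = 3 × -1.3500 / 32.37
    = -4.0500 / 32.37 ≈ -0.125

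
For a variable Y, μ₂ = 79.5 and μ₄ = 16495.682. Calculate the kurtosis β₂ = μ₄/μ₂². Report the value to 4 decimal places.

2.6100

μ₂² = 79.5² = 6320.25000
μ₄/μ₂² = 16495.682 / 6320.25000 = 2.60997
β₂ ≈ 2.6100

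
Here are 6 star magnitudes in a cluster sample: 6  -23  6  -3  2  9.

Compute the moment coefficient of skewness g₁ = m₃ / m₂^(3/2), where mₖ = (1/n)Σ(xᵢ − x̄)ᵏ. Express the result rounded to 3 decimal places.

-1.339

x̄ = (6 - 23 + 6 - 3 + 2 + 9) / 6 = -0.5000
deviations (xᵢ − x̄): 6.5000, -22.5000, 6.5000, -2.5000, 2.5000, 9.5000
Σ(xᵢ − x̄)² = 693.5000 ⇒ m₂ = 693.5000/6 = 115.58333
Σ(xᵢ − x̄)³ = -9984.0000 ⇒ m₃ = -9984.0000/6 = -1664.00000
m₂^(3/2) = 115.58333^(1.5) = 1242.63283
g₁ = m₃ / m₂^(3/2) = -1664.00000 / 1242.63283 ≈ -1.339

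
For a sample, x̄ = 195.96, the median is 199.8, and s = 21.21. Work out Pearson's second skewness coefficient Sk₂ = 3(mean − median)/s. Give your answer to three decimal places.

Sk₂ = 3(195.96 − 199.8) / 21.21 = 3 × -3.8400 / 21.21
    = -11.5200 / 21.21 ≈ -0.543

-0.543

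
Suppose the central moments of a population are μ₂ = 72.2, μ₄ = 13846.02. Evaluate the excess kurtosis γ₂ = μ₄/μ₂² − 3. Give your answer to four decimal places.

μ₂² = 72.2² = 5212.84000
μ₄/μ₂² = 13846.02 / 5212.84000 = 2.65614
γ₂ = 2.65614 − 3 ≈ -0.3439

-0.3439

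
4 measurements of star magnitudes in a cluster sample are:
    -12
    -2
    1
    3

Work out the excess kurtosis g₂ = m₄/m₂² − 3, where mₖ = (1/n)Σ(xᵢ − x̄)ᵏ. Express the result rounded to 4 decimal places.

x̄ = -2.5000
Σ(xᵢ − x̄)² = 133.0000 ⇒ m₂ = 33.25000
Σ(xᵢ − x̄)⁴ = 9210.2500 ⇒ m₄ = 2302.56250
m₂² = 1105.56250
g₂ = m₄/m₂² − 3 = 2.08271 − 3 ≈ -0.9173

-0.9173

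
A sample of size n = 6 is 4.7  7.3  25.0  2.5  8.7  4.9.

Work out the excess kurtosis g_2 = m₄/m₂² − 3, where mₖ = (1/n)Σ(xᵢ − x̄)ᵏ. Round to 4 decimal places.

0.7221

x̄ = 8.8500
Σ(xᵢ − x̄)² = 336.3950 ⇒ m₂ = 56.06583
Σ(xᵢ − x̄)⁴ = 70200.1055 ⇒ m₄ = 11700.01759
m₂² = 3143.37767
g_2 = m₄/m₂² − 3 = 3.72212 − 3 ≈ 0.7221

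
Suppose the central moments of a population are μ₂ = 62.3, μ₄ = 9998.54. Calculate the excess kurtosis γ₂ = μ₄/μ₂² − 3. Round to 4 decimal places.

μ₂² = 62.3² = 3881.29000
μ₄/μ₂² = 9998.54 / 3881.29000 = 2.57609
γ₂ = 2.57609 − 3 ≈ -0.4239

-0.4239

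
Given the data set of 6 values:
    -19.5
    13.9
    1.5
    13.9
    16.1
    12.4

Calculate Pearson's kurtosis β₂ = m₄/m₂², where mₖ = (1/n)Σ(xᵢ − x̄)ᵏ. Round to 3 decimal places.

3.182

x̄ = 6.3833
Σ(xᵢ − x̄)² = 937.4083 ⇒ m₂ = 156.23472
Σ(xᵢ − x̄)⁴ = 466006.5380 ⇒ m₄ = 77667.75633
m₂² = 24409.28843
β₂ = m₄/m₂² = 77667.75633 / 24409.28843 ≈ 3.182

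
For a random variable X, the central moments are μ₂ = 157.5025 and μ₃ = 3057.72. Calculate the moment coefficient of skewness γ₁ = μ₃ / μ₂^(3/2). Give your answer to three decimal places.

1.547

σ = √μ₂ = √157.5025 = 12.55000
σ³ = μ₂^(3/2) = 1976.65638
γ₁ = μ₃/σ³ = 3057.72 / 1976.65638 ≈ 1.547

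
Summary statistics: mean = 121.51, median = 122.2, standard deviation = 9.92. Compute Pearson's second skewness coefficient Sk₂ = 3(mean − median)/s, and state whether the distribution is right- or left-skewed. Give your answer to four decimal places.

-0.2087, left-skewed

Sk₂ = 3(121.51 − 122.2) / 9.92 = 3 × -0.6900 / 9.92
    = -2.0700 / 9.92 ≈ -0.2087
Sk₂ < 0 ⇒ mean < median ⇒ left-skewed (negative skew).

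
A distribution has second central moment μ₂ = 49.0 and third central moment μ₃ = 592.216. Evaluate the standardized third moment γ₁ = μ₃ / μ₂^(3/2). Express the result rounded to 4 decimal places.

1.7266

σ = √μ₂ = √49.0 = 7.00000
σ³ = μ₂^(3/2) = 343.00000
γ₁ = μ₃/σ³ = 592.216 / 343.00000 ≈ 1.7266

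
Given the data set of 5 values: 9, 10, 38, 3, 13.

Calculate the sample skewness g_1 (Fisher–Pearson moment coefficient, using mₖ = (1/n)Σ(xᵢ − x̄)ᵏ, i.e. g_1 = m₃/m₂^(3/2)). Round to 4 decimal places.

1.2261

x̄ = (9 + 10 + 38 + 3 + 13) / 5 = 14.6000
deviations (xᵢ − x̄): -5.6000, -4.6000, 23.4000, -11.6000, -1.6000
Σ(xᵢ − x̄)² = 737.2000 ⇒ m₂ = 737.2000/5 = 147.44000
Σ(xᵢ − x̄)³ = 10974.9600 ⇒ m₃ = 10974.9600/5 = 2194.99200
m₂^(3/2) = 147.44000^(1.5) = 1790.28834
g_1 = m₃ / m₂^(3/2) = 2194.99200 / 1790.28834 ≈ 1.2261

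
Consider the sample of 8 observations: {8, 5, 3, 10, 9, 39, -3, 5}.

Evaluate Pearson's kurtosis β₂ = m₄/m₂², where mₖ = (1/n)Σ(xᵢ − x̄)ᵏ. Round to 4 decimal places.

x̄ = 9.5000
Σ(xᵢ − x̄)² = 1112.0000 ⇒ m₂ = 139.00000
Σ(xᵢ − x̄)⁴ = 784359.5000 ⇒ m₄ = 98044.93750
m₂² = 19321.00000
β₂ = m₄/m₂² = 98044.93750 / 19321.00000 ≈ 5.0745

5.0745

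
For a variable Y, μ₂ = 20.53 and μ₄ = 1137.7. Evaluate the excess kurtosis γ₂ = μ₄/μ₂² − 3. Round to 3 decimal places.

μ₂² = 20.53² = 421.48090
μ₄/μ₂² = 1137.7 / 421.48090 = 2.69929
γ₂ = 2.69929 − 3 ≈ -0.301

-0.301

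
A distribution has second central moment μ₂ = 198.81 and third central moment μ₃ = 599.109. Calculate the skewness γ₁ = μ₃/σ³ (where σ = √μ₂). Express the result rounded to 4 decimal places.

σ = √μ₂ = √198.81 = 14.10000
σ³ = μ₂^(3/2) = 2803.22100
γ₁ = μ₃/σ³ = 599.109 / 2803.22100 ≈ 0.2137

0.2137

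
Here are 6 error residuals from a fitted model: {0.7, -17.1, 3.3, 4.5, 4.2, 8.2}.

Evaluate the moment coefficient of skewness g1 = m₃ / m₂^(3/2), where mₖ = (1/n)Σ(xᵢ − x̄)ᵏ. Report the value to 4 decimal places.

x̄ = (0.7 - 17.1 + 3.3 + 4.5 + 4.2 + 8.2) / 6 = 0.6333
deviations (xᵢ − x̄): 0.0667, -17.7333, 2.6667, 3.8667, 3.5667, 7.5667
Σ(xᵢ − x̄)² = 406.5133 ⇒ m₂ = 406.5133/6 = 67.75222
Σ(xᵢ − x̄)³ = -5021.2496 ⇒ m₃ = -5021.2496/6 = -836.87493
m₂^(3/2) = 67.75222^(1.5) = 557.68032
g1 = m₃ / m₂^(3/2) = -836.87493 / 557.68032 ≈ -1.5006

-1.5006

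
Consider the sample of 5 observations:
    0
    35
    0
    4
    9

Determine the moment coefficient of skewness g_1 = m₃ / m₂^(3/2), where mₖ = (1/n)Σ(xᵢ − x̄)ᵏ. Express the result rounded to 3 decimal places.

x̄ = (0 + 35 + 0 + 4 + 9) / 5 = 9.6000
deviations (xᵢ − x̄): -9.6000, 25.4000, -9.6000, -5.6000, -0.6000
Σ(xᵢ − x̄)² = 861.2000 ⇒ m₂ = 861.2000/5 = 172.24000
Σ(xᵢ − x̄)³ = 14441.7600 ⇒ m₃ = 14441.7600/5 = 2888.35200
m₂^(3/2) = 172.24000^(1.5) = 2260.48185
g_1 = m₃ / m₂^(3/2) = 2888.35200 / 2260.48185 ≈ 1.278

1.278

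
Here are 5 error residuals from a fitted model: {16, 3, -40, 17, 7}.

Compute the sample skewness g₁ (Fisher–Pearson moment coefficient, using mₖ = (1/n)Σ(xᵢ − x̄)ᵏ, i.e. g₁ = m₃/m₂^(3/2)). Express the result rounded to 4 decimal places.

-1.2685

x̄ = (16 + 3 - 40 + 17 + 7) / 5 = 0.6000
deviations (xᵢ − x̄): 15.4000, 2.4000, -40.6000, 16.4000, 6.4000
Σ(xᵢ − x̄)² = 2201.2000 ⇒ m₂ = 2201.2000/5 = 440.24000
Σ(xᵢ − x̄)³ = -58584.2400 ⇒ m₃ = -58584.2400/5 = -11716.84800
m₂^(3/2) = 440.24000^(1.5) = 9237.07032
g₁ = m₃ / m₂^(3/2) = -11716.84800 / 9237.07032 ≈ -1.2685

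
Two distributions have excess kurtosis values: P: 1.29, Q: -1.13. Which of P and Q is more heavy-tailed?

P

Higher excess kurtosis ⇒ heavier tails relative to the normal distribution.
1.29 vs -1.13: the larger is 1.29, so P has heavier tails. (P is leptokurtic — heavier-than-normal tails; the other is platykurtic.)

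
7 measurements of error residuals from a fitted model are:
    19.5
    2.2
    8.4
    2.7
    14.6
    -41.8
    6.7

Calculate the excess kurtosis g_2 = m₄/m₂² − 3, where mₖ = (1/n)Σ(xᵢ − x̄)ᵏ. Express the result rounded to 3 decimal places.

1.360

x̄ = 1.7571
Σ(xᵢ − x̄)² = 2446.6171 ⇒ m₂ = 349.51673
Σ(xᵢ − x̄)⁴ = 3728316.0838 ⇒ m₄ = 532616.58340
m₂² = 122161.94783
g_2 = m₄/m₂² − 3 = 4.35992 − 3 ≈ 1.360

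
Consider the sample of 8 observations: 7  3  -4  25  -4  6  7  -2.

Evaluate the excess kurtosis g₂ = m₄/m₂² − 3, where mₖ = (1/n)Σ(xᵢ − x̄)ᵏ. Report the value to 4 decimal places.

x̄ = 4.7500
Σ(xᵢ − x̄)² = 623.5000 ⇒ m₂ = 77.93750
Σ(xᵢ − x̄)⁴ = 182013.9063 ⇒ m₄ = 22751.73828
m₂² = 6074.25391
g₂ = m₄/m₂² − 3 = 3.74560 − 3 ≈ 0.7456

0.7456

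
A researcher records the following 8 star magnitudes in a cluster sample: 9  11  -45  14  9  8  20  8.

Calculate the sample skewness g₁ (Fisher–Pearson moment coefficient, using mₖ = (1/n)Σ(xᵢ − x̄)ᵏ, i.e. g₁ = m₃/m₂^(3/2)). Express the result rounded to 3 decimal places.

-2.078

x̄ = (9 + 11 - 45 + 14 + 9 + 8 + 20 + 8) / 8 = 4.2500
deviations (xᵢ − x̄): 4.7500, 6.7500, -49.2500, 9.7500, 4.7500, 3.7500, 15.7500, 3.7500
Σ(xᵢ − x̄)² = 2887.5000 ⇒ m₂ = 2887.5000/8 = 360.93750
Σ(xᵢ − x̄)³ = -113997.7500 ⇒ m₃ = -113997.7500/8 = -14249.71875
m₂^(3/2) = 360.93750^(1.5) = 6857.21883
g₁ = m₃ / m₂^(3/2) = -14249.71875 / 6857.21883 ≈ -2.078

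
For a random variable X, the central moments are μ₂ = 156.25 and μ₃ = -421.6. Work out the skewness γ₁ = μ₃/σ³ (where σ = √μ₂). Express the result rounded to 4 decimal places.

σ = √μ₂ = √156.25 = 12.50000
σ³ = μ₂^(3/2) = 1953.12500
γ₁ = μ₃/σ³ = -421.6 / 1953.12500 ≈ -0.2159

-0.2159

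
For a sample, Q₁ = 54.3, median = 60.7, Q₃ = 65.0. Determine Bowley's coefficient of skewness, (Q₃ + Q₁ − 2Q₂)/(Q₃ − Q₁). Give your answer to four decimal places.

numerator: Q₃ + Q₁ − 2Q₂ = 65.0 + 54.3 − 2×60.7 = -2.1000
denominator: Q₃ − Q₁ = 65.0 − 54.3 = 10.7000
Bowley skewness = -2.1000 / 10.7000 ≈ -0.1963

-0.1963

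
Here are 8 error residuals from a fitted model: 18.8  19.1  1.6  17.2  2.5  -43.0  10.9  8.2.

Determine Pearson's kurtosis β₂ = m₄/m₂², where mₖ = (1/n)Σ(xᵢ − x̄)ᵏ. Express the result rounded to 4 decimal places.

4.9119

x̄ = 4.4125
Σ(xᵢ − x̄)² = 2902.1888 ⇒ m₂ = 362.77359
Σ(xᵢ − x̄)⁴ = 5171434.6995 ⇒ m₄ = 646429.33743
m₂² = 131604.68032
β₂ = m₄/m₂² = 646429.33743 / 131604.68032 ≈ 4.9119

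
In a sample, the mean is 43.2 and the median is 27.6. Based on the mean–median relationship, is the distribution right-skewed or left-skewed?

right-skewed

mean − median = 43.2 − 27.6 = 15.6
mean > median ⇒ the longer tail is on the right ⇒ right-skewed (positively skewed).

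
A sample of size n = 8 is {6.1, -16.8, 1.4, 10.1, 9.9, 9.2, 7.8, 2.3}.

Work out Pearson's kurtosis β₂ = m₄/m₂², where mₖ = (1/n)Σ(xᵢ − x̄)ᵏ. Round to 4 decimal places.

4.6635

x̄ = 3.7500
Σ(xᵢ − x̄)² = 559.7000 ⇒ m₂ = 69.96250
Σ(xᵢ − x̄)⁴ = 182612.5441 ⇒ m₄ = 22826.56801
m₂² = 4894.75141
β₂ = m₄/m₂² = 22826.56801 / 4894.75141 ≈ 4.6635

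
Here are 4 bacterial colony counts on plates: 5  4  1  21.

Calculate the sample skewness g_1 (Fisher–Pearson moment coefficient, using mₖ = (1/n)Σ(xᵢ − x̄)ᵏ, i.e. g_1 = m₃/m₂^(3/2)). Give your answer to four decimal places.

1.0286

x̄ = (5 + 4 + 1 + 21) / 4 = 7.7500
deviations (xᵢ − x̄): -2.7500, -3.7500, -6.7500, 13.2500
Σ(xᵢ − x̄)² = 242.7500 ⇒ m₂ = 242.7500/4 = 60.68750
Σ(xᵢ − x̄)³ = 1945.1250 ⇒ m₃ = 1945.1250/4 = 486.28125
m₂^(3/2) = 60.68750^(1.5) = 472.76887
g_1 = m₃ / m₂^(3/2) = 486.28125 / 472.76887 ≈ 1.0286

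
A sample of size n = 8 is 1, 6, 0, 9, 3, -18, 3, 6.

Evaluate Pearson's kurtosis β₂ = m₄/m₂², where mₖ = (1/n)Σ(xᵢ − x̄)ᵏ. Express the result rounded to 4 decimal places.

x̄ = 1.2500
Σ(xᵢ − x̄)² = 483.5000 ⇒ m₂ = 60.43750
Σ(xᵢ − x̄)⁴ = 141963.4063 ⇒ m₄ = 17745.42578
m₂² = 3652.69141
β₂ = m₄/m₂² = 17745.42578 / 3652.69141 ≈ 4.8582

4.8582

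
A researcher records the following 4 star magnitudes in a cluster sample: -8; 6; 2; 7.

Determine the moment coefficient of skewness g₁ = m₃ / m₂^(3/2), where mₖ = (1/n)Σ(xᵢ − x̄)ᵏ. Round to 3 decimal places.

-0.845

x̄ = (-8 + 6 + 2 + 7) / 4 = 1.7500
deviations (xᵢ − x̄): -9.7500, 4.2500, 0.2500, 5.2500
Σ(xᵢ − x̄)² = 140.7500 ⇒ m₂ = 140.7500/4 = 35.18750
Σ(xᵢ − x̄)³ = -705.3750 ⇒ m₃ = -705.3750/4 = -176.34375
m₂^(3/2) = 35.18750^(1.5) = 208.72892
g₁ = m₃ / m₂^(3/2) = -176.34375 / 208.72892 ≈ -0.845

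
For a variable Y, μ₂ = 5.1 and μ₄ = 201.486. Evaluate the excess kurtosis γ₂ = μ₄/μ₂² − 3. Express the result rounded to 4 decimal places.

μ₂² = 5.1² = 26.01000
μ₄/μ₂² = 201.486 / 26.01000 = 7.74648
γ₂ = 7.74648 − 3 ≈ 4.7465

4.7465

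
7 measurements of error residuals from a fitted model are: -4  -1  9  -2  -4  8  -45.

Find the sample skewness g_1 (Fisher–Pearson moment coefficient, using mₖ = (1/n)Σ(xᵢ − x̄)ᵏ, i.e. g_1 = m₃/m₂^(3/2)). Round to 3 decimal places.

x̄ = (-4 - 1 + 9 - 2 - 4 + 8 - 45) / 7 = -5.5714
deviations (xᵢ − x̄): 1.5714, 4.5714, 14.5714, 3.5714, 1.5714, 13.5714, -39.4286
Σ(xᵢ − x̄)² = 1989.7143 ⇒ m₂ = 1989.7143/7 = 284.24490
Σ(xᵢ − x̄)³ = -55553.7551 ⇒ m₃ = -55553.7551/7 = -7936.25073
m₂^(3/2) = 284.24490^(1.5) = 4792.24505
g_1 = m₃ / m₂^(3/2) = -7936.25073 / 4792.24505 ≈ -1.656

-1.656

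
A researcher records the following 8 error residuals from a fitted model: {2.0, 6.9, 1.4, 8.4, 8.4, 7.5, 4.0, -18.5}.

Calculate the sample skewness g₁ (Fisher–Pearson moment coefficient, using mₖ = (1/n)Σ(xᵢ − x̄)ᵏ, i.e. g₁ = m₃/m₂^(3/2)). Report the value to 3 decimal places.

x̄ = (2.0 + 6.9 + 1.4 + 8.4 + 8.4 + 7.5 + 4.0 - 18.5) / 8 = 2.5125
deviations (xᵢ − x̄): -0.5125, 4.3875, -1.1125, 5.8875, 5.8875, 4.9875, 1.4875, -21.0125
Σ(xᵢ − x̄)² = 558.6887 ⇒ m₂ = 558.6887/8 = 69.83609
Σ(xᵢ − x̄)³ = -8659.0898 ⇒ m₃ = -8659.0898/8 = -1082.38623
m₂^(3/2) = 69.83609^(1.5) = 583.60622
g₁ = m₃ / m₂^(3/2) = -1082.38623 / 583.60622 ≈ -1.855

-1.855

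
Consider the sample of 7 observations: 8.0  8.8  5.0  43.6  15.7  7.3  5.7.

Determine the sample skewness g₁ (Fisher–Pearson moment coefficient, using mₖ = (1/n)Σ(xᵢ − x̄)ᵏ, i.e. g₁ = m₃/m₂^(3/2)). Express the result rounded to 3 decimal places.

x̄ = (8.0 + 8.8 + 5.0 + 43.6 + 15.7 + 7.3 + 5.7) / 7 = 13.4429
deviations (xᵢ − x̄): -5.4429, -4.6429, -8.4429, 30.1571, 2.2571, -6.1429, -7.7429
Σ(xᵢ − x̄)² = 1134.6971 ⇒ m₂ = 1134.6971/7 = 162.09959
Σ(xᵢ − x̄)³ = 25878.8668 ⇒ m₃ = 25878.8668/7 = 3696.98097
m₂^(3/2) = 162.09959^(1.5) = 2063.82506
g₁ = m₃ / m₂^(3/2) = 3696.98097 / 2063.82506 ≈ 1.791

1.791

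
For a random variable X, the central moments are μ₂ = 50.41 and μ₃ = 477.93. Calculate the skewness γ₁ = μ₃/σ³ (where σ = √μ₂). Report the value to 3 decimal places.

σ = √μ₂ = √50.41 = 7.10000
σ³ = μ₂^(3/2) = 357.91100
γ₁ = μ₃/σ³ = 477.93 / 357.91100 ≈ 1.335

1.335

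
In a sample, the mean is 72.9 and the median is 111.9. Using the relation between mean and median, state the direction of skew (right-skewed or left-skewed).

left-skewed

mean − median = 72.9 − 111.9 = -39.0
mean < median ⇒ the longer tail is on the left ⇒ left-skewed (negatively skewed).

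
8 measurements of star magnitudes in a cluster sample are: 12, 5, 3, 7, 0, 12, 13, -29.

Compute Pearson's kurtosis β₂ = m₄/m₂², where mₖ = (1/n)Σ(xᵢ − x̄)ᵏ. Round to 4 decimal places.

4.8912

x̄ = 2.8750
Σ(xᵢ − x̄)² = 1314.8750 ⇒ m₂ = 164.35938
Σ(xᵢ − x̄)⁴ = 1057041.7754 ⇒ m₄ = 132130.22192
m₂² = 27014.00415
β₂ = m₄/m₂² = 132130.22192 / 27014.00415 ≈ 4.8912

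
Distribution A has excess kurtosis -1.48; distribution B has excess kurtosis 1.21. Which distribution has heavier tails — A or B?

B

Higher excess kurtosis ⇒ heavier tails relative to the normal distribution.
-1.48 vs 1.21: the larger is 1.21, so B has heavier tails. (B is leptokurtic — heavier-than-normal tails; the other is platykurtic.)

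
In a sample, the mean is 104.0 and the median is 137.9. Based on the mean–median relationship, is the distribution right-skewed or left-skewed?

left-skewed

mean − median = 104.0 − 137.9 = -33.9
mean < median ⇒ the longer tail is on the left ⇒ left-skewed (negatively skewed).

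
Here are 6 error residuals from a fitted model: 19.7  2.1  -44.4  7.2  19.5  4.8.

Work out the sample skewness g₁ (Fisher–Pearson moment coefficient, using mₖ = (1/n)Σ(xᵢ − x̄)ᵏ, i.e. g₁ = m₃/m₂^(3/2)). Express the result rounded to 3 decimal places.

-1.392

x̄ = (19.7 + 2.1 - 44.4 + 7.2 + 19.5 + 4.8) / 6 = 1.4833
deviations (xᵢ − x̄): 18.2167, 0.6167, -45.8833, 5.7167, 18.0167, 3.3167
Σ(xᵢ − x̄)² = 2805.7883 ⇒ m₂ = 2805.7883/6 = 467.63139
Σ(xᵢ − x̄)³ = -84480.3756 ⇒ m₃ = -84480.3756/6 = -14080.06259
m₂^(3/2) = 467.63139^(1.5) = 10112.42892
g₁ = m₃ / m₂^(3/2) = -14080.06259 / 10112.42892 ≈ -1.392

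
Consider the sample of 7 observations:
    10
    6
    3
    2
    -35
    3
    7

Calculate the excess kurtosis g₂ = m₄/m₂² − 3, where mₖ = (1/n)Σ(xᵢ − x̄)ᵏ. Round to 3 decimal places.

1.873

x̄ = -0.5714
Σ(xᵢ − x̄)² = 1429.7143 ⇒ m₂ = 204.24490
Σ(xᵢ − x̄)⁴ = 1423008.4548 ⇒ m₄ = 203286.92212
m₂² = 41715.97834
g₂ = m₄/m₂² − 3 = 4.87312 − 3 ≈ 1.873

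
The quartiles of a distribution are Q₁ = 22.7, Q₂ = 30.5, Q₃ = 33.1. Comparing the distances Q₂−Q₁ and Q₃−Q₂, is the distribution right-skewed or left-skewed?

Q₂ − Q₁ = 7.8;  Q₃ − Q₂ = 2.6
Q₂ − Q₁ > Q₃ − Q₂ ⇒ the lower half is more spread out ⇒ left-skewed.

left-skewed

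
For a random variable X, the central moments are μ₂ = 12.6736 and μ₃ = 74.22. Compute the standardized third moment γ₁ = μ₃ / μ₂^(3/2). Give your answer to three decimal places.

1.645

σ = √μ₂ = √12.6736 = 3.56000
σ³ = μ₂^(3/2) = 45.11802
γ₁ = μ₃/σ³ = 74.22 / 45.11802 ≈ 1.645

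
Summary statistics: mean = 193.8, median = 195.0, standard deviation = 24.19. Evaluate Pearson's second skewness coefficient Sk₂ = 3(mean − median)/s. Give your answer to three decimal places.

-0.149

Sk₂ = 3(193.8 − 195.0) / 24.19 = 3 × -1.2000 / 24.19
    = -3.6000 / 24.19 ≈ -0.149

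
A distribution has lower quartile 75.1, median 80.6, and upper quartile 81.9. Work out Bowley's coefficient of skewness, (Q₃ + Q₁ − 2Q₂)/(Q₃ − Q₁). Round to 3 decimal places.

numerator: Q₃ + Q₁ − 2Q₂ = 81.9 + 75.1 − 2×80.6 = -4.2000
denominator: Q₃ − Q₁ = 81.9 − 75.1 = 6.8000
Bowley skewness = -4.2000 / 6.8000 ≈ -0.618

-0.618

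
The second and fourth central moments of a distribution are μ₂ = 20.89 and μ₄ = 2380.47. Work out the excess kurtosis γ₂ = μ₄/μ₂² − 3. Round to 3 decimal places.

μ₂² = 20.89² = 436.39210
μ₄/μ₂² = 2380.47 / 436.39210 = 5.45489
γ₂ = 5.45489 − 3 ≈ 2.455

2.455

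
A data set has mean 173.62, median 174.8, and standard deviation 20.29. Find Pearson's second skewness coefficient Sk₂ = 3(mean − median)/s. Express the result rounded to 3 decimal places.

-0.174

Sk₂ = 3(173.62 − 174.8) / 20.29 = 3 × -1.1800 / 20.29
    = -3.5400 / 20.29 ≈ -0.174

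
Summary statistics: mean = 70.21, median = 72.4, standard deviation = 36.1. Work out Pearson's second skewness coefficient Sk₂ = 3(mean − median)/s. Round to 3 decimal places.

-0.182

Sk₂ = 3(70.21 − 72.4) / 36.1 = 3 × -2.1900 / 36.1
    = -6.5700 / 36.1 ≈ -0.182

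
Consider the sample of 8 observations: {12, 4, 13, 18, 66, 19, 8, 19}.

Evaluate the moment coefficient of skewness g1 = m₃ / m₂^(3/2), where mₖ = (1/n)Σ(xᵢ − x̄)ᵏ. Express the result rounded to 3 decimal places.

1.916

x̄ = (12 + 4 + 13 + 18 + 66 + 19 + 8 + 19) / 8 = 19.8750
deviations (xᵢ − x̄): -7.8750, -15.8750, -6.8750, -1.8750, 46.1250, -0.8750, -11.8750, -0.8750
Σ(xᵢ − x̄)² = 2634.8750 ⇒ m₂ = 2634.8750/8 = 329.35938
Σ(xᵢ − x̄)³ = 91635.0938 ⇒ m₃ = 91635.0938/8 = 11454.38672
m₂^(3/2) = 329.35938^(1.5) = 5977.29988
g1 = m₃ / m₂^(3/2) = 11454.38672 / 5977.29988 ≈ 1.916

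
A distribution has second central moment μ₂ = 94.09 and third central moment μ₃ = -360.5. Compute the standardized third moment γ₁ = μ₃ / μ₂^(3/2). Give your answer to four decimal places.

σ = √μ₂ = √94.09 = 9.70000
σ³ = μ₂^(3/2) = 912.67300
γ₁ = μ₃/σ³ = -360.5 / 912.67300 ≈ -0.3950

-0.3950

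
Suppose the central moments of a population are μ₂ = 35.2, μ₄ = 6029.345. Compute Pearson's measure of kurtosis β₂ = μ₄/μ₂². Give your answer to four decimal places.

μ₂² = 35.2² = 1239.04000
μ₄/μ₂² = 6029.345 / 1239.04000 = 4.86614
β₂ ≈ 4.8661

4.8661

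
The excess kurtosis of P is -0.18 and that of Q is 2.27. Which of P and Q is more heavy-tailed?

Higher excess kurtosis ⇒ heavier tails relative to the normal distribution.
-0.18 vs 2.27: the larger is 2.27, so Q has heavier tails. (Q is leptokurtic — heavier-than-normal tails; the other is platykurtic.)

Q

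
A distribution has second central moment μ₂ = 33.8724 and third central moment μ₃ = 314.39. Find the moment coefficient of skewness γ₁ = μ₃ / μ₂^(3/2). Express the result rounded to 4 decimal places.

σ = √μ₂ = √33.8724 = 5.82000
σ³ = μ₂^(3/2) = 197.13737
γ₁ = μ₃/σ³ = 314.39 / 197.13737 ≈ 1.5948

1.5948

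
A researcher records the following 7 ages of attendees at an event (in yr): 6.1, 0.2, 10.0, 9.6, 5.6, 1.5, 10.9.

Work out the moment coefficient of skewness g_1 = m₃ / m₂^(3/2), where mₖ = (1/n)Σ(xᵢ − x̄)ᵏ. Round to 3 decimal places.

x̄ = (6.1 + 0.2 + 10.0 + 9.6 + 5.6 + 1.5 + 10.9) / 7 = 6.2714
deviations (xᵢ − x̄): -0.1714, -6.0714, 3.7286, 3.3286, -0.6714, -4.7714, 4.6286
Σ(xᵢ − x̄)² = 106.5143 ⇒ m₂ = 106.5143/7 = 15.21633
Σ(xᵢ − x̄)³ = -144.8680 ⇒ m₃ = -144.8680/7 = -20.69543
m₂^(3/2) = 15.21633^(1.5) = 59.35601
g_1 = m₃ / m₂^(3/2) = -20.69543 / 59.35601 ≈ -0.349

-0.349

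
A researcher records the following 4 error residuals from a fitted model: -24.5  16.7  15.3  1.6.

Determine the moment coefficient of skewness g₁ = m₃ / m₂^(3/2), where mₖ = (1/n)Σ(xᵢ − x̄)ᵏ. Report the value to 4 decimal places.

-0.7718

x̄ = (-24.5 + 16.7 + 15.3 + 1.6) / 4 = 2.2750
deviations (xᵢ − x̄): -26.7750, 14.4250, 13.0250, -0.6750
Σ(xᵢ − x̄)² = 1095.0875 ⇒ m₂ = 1095.0875/4 = 273.77187
Σ(xᵢ − x̄)³ = -13984.0594 ⇒ m₃ = -13984.0594/4 = -3496.01484
m₂^(3/2) = 273.77187^(1.5) = 4529.84400
g₁ = m₃ / m₂^(3/2) = -3496.01484 / 4529.84400 ≈ -0.7718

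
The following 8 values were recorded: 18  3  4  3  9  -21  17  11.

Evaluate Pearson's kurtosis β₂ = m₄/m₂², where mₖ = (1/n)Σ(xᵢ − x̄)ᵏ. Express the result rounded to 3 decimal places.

x̄ = 5.5000
Σ(xᵢ − x̄)² = 1048.0000 ⇒ m₂ = 131.00000
Σ(xᵢ − x̄)⁴ = 536207.5000 ⇒ m₄ = 67025.93750
m₂² = 17161.00000
β₂ = m₄/m₂² = 67025.93750 / 17161.00000 ≈ 3.906

3.906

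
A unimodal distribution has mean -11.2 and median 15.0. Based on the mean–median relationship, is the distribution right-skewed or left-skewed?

mean − median = -11.2 − 15.0 = -26.2
mean < median ⇒ the longer tail is on the left ⇒ left-skewed (negatively skewed).

left-skewed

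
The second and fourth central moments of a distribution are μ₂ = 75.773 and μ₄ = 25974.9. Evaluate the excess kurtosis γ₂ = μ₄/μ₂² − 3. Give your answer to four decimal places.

1.5240

μ₂² = 75.773² = 5741.54753
μ₄/μ₂² = 25974.9 / 5741.54753 = 4.52402
γ₂ = 4.52402 − 3 ≈ 1.5240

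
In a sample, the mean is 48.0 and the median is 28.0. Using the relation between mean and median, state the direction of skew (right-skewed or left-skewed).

mean − median = 48.0 − 28.0 = 20.0
mean > median ⇒ the longer tail is on the right ⇒ right-skewed (positively skewed).

right-skewed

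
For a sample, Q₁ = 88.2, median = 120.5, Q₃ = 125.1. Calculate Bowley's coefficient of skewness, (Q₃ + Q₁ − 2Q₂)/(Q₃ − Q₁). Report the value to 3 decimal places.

-0.751

numerator: Q₃ + Q₁ − 2Q₂ = 125.1 + 88.2 − 2×120.5 = -27.7000
denominator: Q₃ − Q₁ = 125.1 − 88.2 = 36.9000
Bowley skewness = -27.7000 / 36.9000 ≈ -0.751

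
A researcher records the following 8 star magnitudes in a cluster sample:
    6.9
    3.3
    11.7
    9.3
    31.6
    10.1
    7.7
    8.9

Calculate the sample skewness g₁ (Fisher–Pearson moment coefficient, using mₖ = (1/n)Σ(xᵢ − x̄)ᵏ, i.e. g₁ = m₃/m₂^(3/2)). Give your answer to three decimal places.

1.880

x̄ = (6.9 + 3.3 + 11.7 + 9.3 + 31.6 + 10.1 + 7.7 + 8.9) / 8 = 11.1875
deviations (xᵢ − x̄): -4.2875, -7.8875, 0.5125, -1.8875, 20.4125, -1.0875, -3.4875, -2.2875
Σ(xᵢ − x̄)² = 519.6688 ⇒ m₂ = 519.6688/8 = 64.95859
Σ(xᵢ − x̄)³ = 7873.4986 ⇒ m₃ = 7873.4986/8 = 984.18732
m₂^(3/2) = 64.95859^(1.5) = 523.54609
g₁ = m₃ / m₂^(3/2) = 984.18732 / 523.54609 ≈ 1.880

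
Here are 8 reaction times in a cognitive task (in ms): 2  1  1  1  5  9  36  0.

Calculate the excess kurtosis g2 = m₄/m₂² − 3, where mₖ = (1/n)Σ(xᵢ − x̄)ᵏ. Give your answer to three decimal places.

x̄ = 6.8750
Σ(xᵢ − x̄)² = 1030.8750 ⇒ m₂ = 128.85938
Σ(xᵢ − x̄)⁴ = 725960.1504 ⇒ m₄ = 90745.01880
m₂² = 16604.73853
g2 = m₄/m₂² − 3 = 5.46501 − 3 ≈ 2.465

2.465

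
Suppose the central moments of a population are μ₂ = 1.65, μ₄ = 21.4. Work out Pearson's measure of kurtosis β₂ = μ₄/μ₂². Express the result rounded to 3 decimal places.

μ₂² = 1.65² = 2.72250
μ₄/μ₂² = 21.4 / 2.72250 = 7.86042
β₂ ≈ 7.860

7.860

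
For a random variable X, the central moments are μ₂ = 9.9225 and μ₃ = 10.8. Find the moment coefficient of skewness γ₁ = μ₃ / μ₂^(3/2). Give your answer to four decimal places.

σ = √μ₂ = √9.9225 = 3.15000
σ³ = μ₂^(3/2) = 31.25587
γ₁ = μ₃/σ³ = 10.8 / 31.25587 ≈ 0.3455

0.3455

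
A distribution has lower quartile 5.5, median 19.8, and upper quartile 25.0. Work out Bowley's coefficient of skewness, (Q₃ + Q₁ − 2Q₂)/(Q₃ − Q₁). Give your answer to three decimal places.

numerator: Q₃ + Q₁ − 2Q₂ = 25.0 + 5.5 − 2×19.8 = -9.1000
denominator: Q₃ − Q₁ = 25.0 − 5.5 = 19.5000
Bowley skewness = -9.1000 / 19.5000 ≈ -0.467

-0.467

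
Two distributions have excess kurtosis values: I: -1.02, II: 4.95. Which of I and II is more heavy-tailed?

Higher excess kurtosis ⇒ heavier tails relative to the normal distribution.
-1.02 vs 4.95: the larger is 4.95, so II has heavier tails. (II is leptokurtic — heavier-than-normal tails; the other is platykurtic.)

II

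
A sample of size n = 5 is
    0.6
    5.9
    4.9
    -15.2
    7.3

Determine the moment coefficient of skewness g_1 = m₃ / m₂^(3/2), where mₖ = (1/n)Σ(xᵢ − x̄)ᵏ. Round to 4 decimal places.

x̄ = (0.6 + 5.9 + 4.9 - 15.2 + 7.3) / 5 = 0.7000
deviations (xᵢ − x̄): -0.1000, 5.2000, 4.2000, -15.9000, 6.6000
Σ(xᵢ − x̄)² = 341.0600 ⇒ m₂ = 341.0600/5 = 68.21200
Σ(xᵢ − x̄)³ = -3517.4880 ⇒ m₃ = -3517.4880/5 = -703.49760
m₂^(3/2) = 68.21200^(1.5) = 563.36670
g_1 = m₃ / m₂^(3/2) = -703.49760 / 563.36670 ≈ -1.2487

-1.2487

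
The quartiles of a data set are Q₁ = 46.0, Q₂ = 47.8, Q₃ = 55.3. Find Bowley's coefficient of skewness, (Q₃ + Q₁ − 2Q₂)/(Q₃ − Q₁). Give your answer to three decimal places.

0.613

numerator: Q₃ + Q₁ − 2Q₂ = 55.3 + 46.0 − 2×47.8 = 5.7000
denominator: Q₃ − Q₁ = 55.3 − 46.0 = 9.3000
Bowley skewness = 5.7000 / 9.3000 ≈ 0.613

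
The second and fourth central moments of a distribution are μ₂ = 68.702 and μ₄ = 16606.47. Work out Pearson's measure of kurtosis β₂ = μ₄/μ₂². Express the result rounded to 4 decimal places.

3.5183

μ₂² = 68.702² = 4719.96480
μ₄/μ₂² = 16606.47 / 4719.96480 = 3.51835
β₂ ≈ 3.5183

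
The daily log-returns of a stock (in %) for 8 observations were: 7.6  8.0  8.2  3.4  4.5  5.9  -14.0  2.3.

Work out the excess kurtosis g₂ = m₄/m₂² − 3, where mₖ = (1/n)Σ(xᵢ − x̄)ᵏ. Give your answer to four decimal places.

x̄ = 3.2375
Σ(xᵢ − x̄)² = 373.0587 ⇒ m₂ = 46.63234
Σ(xᵢ − x̄)⁴ = 89823.7394 ⇒ m₄ = 11227.96742
m₂² = 2174.57548
g₂ = m₄/m₂² − 3 = 5.16329 − 3 ≈ 2.1633

2.1633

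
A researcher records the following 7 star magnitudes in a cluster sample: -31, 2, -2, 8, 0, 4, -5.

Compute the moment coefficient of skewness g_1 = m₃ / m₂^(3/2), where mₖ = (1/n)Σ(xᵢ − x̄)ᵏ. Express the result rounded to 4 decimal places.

-1.5975

x̄ = (-31 + 2 - 2 + 8 + 0 + 4 - 5) / 7 = -3.4286
deviations (xᵢ − x̄): -27.5714, 5.4286, 1.4286, 11.4286, 3.4286, 7.4286, -1.5714
Σ(xᵢ − x̄)² = 991.7143 ⇒ m₂ = 991.7143/7 = 141.67347
Σ(xᵢ − x̄)³ = -18857.3878 ⇒ m₃ = -18857.3878/7 = -2693.91254
m₂^(3/2) = 141.67347^(1.5) = 1686.29206
g_1 = m₃ / m₂^(3/2) = -2693.91254 / 1686.29206 ≈ -1.5975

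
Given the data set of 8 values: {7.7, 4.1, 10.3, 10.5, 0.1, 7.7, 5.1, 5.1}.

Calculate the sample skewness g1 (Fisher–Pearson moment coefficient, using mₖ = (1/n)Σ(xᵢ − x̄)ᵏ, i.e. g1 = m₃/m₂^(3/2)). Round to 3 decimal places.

x̄ = (7.7 + 4.1 + 10.3 + 10.5 + 0.1 + 7.7 + 5.1 + 5.1) / 8 = 6.3250
deviations (xᵢ − x̄): 1.3750, -2.2250, 3.9750, 4.1750, -6.2250, 1.3750, -1.2250, -1.2250
Σ(xᵢ − x̄)² = 83.7150 ⇒ m₂ = 83.7150/8 = 10.46438
Σ(xᵢ − x̄)³ = -115.1348 ⇒ m₃ = -115.1348/8 = -14.39184
m₂^(3/2) = 10.46438^(1.5) = 33.85088
g1 = m₃ / m₂^(3/2) = -14.39184 / 33.85088 ≈ -0.425

-0.425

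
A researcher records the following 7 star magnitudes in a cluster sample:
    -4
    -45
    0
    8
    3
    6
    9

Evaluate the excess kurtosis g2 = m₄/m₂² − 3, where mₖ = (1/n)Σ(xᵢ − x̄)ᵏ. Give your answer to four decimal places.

1.6347

x̄ = -3.2857
Σ(xᵢ − x̄)² = 2155.4286 ⇒ m₂ = 307.91837
Σ(xᵢ − x̄)⁴ = 3076001.5743 ⇒ m₄ = 439428.79633
m₂² = 94813.72095
g2 = m₄/m₂² − 3 = 4.63465 − 3 ≈ 1.6347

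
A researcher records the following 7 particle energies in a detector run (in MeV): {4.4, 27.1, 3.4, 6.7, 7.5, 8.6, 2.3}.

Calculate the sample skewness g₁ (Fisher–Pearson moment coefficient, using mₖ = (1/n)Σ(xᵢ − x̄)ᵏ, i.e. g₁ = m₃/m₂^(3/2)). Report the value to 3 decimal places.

x̄ = (4.4 + 27.1 + 3.4 + 6.7 + 7.5 + 8.6 + 2.3) / 7 = 8.5714
deviations (xᵢ − x̄): -4.1714, 18.5286, -5.1714, -1.8714, -1.0714, 0.0286, -6.2714
Σ(xᵢ − x̄)² = 431.4343 ⇒ m₂ = 431.4343/7 = 61.63347
Σ(xᵢ − x̄)³ = 5895.6722 ⇒ m₃ = 5895.6722/7 = 842.23889
m₂^(3/2) = 61.63347^(1.5) = 483.86580
g₁ = m₃ / m₂^(3/2) = 842.23889 / 483.86580 ≈ 1.741

1.741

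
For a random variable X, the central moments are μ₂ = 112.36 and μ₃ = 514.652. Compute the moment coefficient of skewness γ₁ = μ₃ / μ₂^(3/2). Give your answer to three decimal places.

0.432

σ = √μ₂ = √112.36 = 10.60000
σ³ = μ₂^(3/2) = 1191.01600
γ₁ = μ₃/σ³ = 514.652 / 1191.01600 ≈ 0.432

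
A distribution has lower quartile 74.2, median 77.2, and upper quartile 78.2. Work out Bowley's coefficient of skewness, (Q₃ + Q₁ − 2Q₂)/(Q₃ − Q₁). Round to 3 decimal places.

-0.500

numerator: Q₃ + Q₁ − 2Q₂ = 78.2 + 74.2 − 2×77.2 = -2.0000
denominator: Q₃ − Q₁ = 78.2 − 74.2 = 4.0000
Bowley skewness = -2.0000 / 4.0000 ≈ -0.500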